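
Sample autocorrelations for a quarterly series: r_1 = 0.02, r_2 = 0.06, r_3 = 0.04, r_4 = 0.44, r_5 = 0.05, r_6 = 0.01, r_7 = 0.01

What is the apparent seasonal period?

The largest autocorrelation is r_4 = 0.44; the remaining lags stay at or below 0.06.
The dominant spike at lag 4 indicates a seasonal period of 4.

4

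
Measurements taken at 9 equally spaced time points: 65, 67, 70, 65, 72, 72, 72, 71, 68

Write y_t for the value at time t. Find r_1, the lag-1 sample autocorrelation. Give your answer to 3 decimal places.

0.164

Mean ȳ = (65 + 67 + 70 + 65 + 72 + 72 + 72 + 71 + 68)/9 = 69.1111
Numerator Σ_{t=1}^{8}(y_t−ȳ)(y_{t+1}−ȳ) = 11.3210
Denominator Σ(y_t−ȳ)² = 68.8889
r_1 = 11.3210 / 68.8889 = 0.164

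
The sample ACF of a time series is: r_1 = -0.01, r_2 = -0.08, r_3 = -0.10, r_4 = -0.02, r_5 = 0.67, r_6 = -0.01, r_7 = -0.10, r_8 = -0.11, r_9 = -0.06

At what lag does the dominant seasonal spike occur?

5

The largest autocorrelation is r_5 = 0.67; the remaining lags stay at or below -0.01.
The dominant spike at lag 5 indicates a seasonal period of 5.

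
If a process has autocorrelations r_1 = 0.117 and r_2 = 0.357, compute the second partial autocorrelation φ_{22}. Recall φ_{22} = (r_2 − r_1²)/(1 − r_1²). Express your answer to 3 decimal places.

φ_{22} = (r_2 − r_1²) / (1 − r_1²)
r_1² = (0.117)² = 0.013689
Numerator = 0.357 − 0.0137 = 0.3433; denominator = 1 − 0.0137 = 0.9863
φ_{22} = 0.3433 / 0.9863 = 0.348

0.348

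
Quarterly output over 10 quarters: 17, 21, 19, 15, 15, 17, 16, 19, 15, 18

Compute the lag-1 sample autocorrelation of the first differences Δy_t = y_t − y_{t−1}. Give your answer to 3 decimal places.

First differences Δy: 4, -2, -4, 0, 2, -1, 3, -4, 3
Mean of differences = 0.1111
Numerator Σ(Δy_t−Δȳ)(Δy_{t+1}−Δȳ) = -28.3457
Denominator Σ(Δy_t−Δȳ)² = 74.8889
r_1(Δy) = -28.3457 / 74.8889 = -0.379

-0.379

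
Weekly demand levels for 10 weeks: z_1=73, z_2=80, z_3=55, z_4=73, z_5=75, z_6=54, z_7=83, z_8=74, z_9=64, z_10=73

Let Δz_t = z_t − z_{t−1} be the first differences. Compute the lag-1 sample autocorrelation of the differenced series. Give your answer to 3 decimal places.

-0.590

First differences Δz: 7, -25, 18, 2, -21, 29, -9, -10, 9
Mean of differences = 0.0000
Numerator Σ(Δz_t−Δz̄)(Δz_{t+1}−Δz̄) = -1501.0000
Denominator Σ(Δz_t−Δz̄)² = 2546.0000
r_1(Δz) = -1501.0000 / 2546.0000 = -0.590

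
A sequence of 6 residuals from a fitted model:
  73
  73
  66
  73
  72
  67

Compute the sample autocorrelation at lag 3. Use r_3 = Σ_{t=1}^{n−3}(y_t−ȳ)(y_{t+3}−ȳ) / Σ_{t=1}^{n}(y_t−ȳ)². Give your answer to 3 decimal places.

Mean ȳ = (73 + 73 + 66 + 73 + 72 + 67)/6 = 70.6667
Deviations from mean: 2.3333, 2.3333, -4.6667, 2.3333, 1.3333, -3.6667
Σ(y_t−ȳ)(y_{t+3}−ȳ) = (5.4444) + (3.1111) + (17.1111) = 25.6667
Denominator Σ(y_t−ȳ)² = 53.3333
r_3 = 25.6667 / 53.3333 = 0.481

0.481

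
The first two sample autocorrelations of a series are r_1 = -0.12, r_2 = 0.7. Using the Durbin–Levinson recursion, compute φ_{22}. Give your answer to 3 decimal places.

φ_{22} = (r_2 − r_1²) / (1 − r_1²)
r_1² = (-0.12)² = 0.0144
Numerator = 0.7 − 0.0144 = 0.6856; denominator = 1 − 0.0144 = 0.9856
φ_{22} = 0.6856 / 0.9856 = 0.696

0.696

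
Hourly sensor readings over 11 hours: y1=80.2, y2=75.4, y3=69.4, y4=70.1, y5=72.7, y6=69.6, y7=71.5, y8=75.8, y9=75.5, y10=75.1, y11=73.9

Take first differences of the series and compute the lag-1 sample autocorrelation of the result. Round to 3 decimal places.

0.202

First differences Δy: -4.8, -6.0, 0.7, 2.6, -3.1, 1.9, 4.3, -0.3, -0.4, -1.2
Mean of differences = -0.6300
Numerator Σ(Δy_t−Δȳ)(Δy_{t+1}−Δȳ) = 19.3641
Denominator Σ(Δy_t−Δȳ)² = 95.7210
r_1(Δy) = 19.3641 / 95.7210 = 0.202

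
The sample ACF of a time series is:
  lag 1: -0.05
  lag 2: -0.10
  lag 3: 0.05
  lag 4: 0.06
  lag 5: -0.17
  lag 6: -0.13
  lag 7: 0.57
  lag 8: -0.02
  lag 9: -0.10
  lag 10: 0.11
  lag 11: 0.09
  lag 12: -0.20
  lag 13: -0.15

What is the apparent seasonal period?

7

The largest autocorrelation is r_7 = 0.57; the remaining lags stay at or below 0.11.
The dominant spike at lag 7 indicates a seasonal period of 7.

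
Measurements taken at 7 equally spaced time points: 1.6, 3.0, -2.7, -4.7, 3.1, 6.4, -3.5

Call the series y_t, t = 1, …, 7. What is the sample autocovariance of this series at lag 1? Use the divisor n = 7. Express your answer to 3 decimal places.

Mean ȳ = (1.6 + 3.0 − 2.7 − 4.7 + 3.1 + 6.4 − 3.5)/7 = 0.4571
Deviations: 1.1429, 2.5429, -3.1571, -5.1571, 2.6429, 5.9429, -3.9571
Σ_{t=1}^{6}(y_t−ȳ)(y_{t+1}−ȳ) = -10.2804
γ_1 = -10.2804 / 7 = -1.469

-1.469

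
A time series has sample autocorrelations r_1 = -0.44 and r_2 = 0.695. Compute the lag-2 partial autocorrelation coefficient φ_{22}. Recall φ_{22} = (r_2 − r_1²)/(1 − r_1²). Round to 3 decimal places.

0.622

φ_{22} = (r_2 − r_1²) / (1 − r_1²)
r_1² = (-0.44)² = 0.1936
Numerator = 0.695 − 0.1936 = 0.5014; denominator = 1 − 0.1936 = 0.8064
φ_{22} = 0.5014 / 0.8064 = 0.622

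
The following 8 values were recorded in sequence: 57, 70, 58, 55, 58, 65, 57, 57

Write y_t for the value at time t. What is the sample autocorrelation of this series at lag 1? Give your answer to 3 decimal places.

-0.245

Mean ȳ = (57 + 70 + 58 + 55 + 58 + 65 + 57 + 57)/8 = 59.6250
Deviations from mean: -2.6250, 10.3750, -1.6250, -4.6250, -1.6250, 5.3750, -2.6250, -2.6250
Σ(y_t−ȳ)(y_{t+1}−ȳ) = (-27.2344) + (-16.8594) + (7.5156) + (7.5156) + (-8.7344) + (-14.1094) + (6.8906) = -45.0156
Denominator Σ(y_t−ȳ)² = 183.8750
r_1 = -45.0156 / 183.8750 = -0.245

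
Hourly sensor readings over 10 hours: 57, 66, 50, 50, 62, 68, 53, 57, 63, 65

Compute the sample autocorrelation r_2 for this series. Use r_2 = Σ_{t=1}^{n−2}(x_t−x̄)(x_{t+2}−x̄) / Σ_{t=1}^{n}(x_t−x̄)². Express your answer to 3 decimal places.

-0.563

Mean x̄ = (57 + 66 + 50 + 50 + 62 + 68 + 53 + 57 + 63 + 65)/10 = 59.1000
Numerator Σ_{t=1}^{8}(x_t−x̄)(x_{t+2}−x̄) = -223.6200
Denominator Σ(x_t−x̄)² = 396.9000
r_2 = -223.6200 / 396.9000 = -0.563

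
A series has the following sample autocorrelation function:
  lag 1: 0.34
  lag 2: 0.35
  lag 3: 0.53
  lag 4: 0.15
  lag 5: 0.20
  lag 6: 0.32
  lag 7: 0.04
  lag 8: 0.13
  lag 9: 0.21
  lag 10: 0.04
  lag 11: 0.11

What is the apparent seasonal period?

The largest autocorrelation is r_3 = 0.53; the remaining lags stay at or below 0.35.
The dominant spike at lag 3 indicates a seasonal period of 3.

3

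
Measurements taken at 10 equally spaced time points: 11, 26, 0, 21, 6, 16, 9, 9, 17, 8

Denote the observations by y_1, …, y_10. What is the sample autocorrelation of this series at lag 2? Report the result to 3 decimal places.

0.474

Mean ȳ = (11 + 26 + 0 + 21 + 6 + 16 + 9 + 9 + 17 + 8)/10 = 12.3000
Numerator Σ_{t=1}^{8}(y_t−ȳ)(y_{t+2}−ȳ) = 252.1200
Denominator Σ(y_t−ȳ)² = 532.1000
r_2 = 252.1200 / 532.1000 = 0.474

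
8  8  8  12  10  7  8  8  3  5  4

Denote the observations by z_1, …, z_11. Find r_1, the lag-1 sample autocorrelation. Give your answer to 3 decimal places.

0.461

Mean z̄ = (8 + 8 + 8 + 12 + 10 + 7 + 8 + 8 + 3 + 5 + 4)/11 = 7.3636
Numerator Σ_{t=1}^{10}(z_t−z̄)(z_{t+1}−z̄) = 30.6860
Denominator Σ(z_t−z̄)² = 66.5455
r_1 = 30.6860 / 66.5455 = 0.461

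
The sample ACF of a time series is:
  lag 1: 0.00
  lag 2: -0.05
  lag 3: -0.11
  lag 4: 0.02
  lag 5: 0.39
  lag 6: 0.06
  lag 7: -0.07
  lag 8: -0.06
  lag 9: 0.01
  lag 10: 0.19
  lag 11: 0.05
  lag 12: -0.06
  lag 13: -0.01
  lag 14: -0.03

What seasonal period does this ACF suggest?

The largest autocorrelation is r_5 = 0.39, with a weaker echo at lag 10 (0.19); the remaining lags stay at or below 0.06.
The dominant spike at lag 5 indicates a seasonal period of 5.

5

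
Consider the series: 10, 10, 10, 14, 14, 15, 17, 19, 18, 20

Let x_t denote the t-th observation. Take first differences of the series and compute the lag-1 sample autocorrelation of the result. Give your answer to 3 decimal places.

-0.430

First differences Δx: 0, 0, 4, 0, 1, 2, 2, -1, 2
Mean of differences = 1.1111
Numerator Σ(Δx_t−Δx̄)(Δx_{t+1}−Δx̄) = -8.1235
Denominator Σ(Δx_t−Δx̄)² = 18.8889
r_1(Δx) = -8.1235 / 18.8889 = -0.430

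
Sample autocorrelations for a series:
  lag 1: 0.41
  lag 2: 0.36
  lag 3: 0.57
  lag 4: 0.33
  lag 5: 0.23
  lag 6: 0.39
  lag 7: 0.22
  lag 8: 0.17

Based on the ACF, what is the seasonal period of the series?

3

The largest autocorrelation is r_3 = 0.57; the remaining lags stay at or below 0.41. The elevated value at lag 1 (0.41), dropping to 0.36 at lag 2, reflects decaying short-term dependence rather than seasonality.
The dominant spike at lag 3 indicates a seasonal period of 3.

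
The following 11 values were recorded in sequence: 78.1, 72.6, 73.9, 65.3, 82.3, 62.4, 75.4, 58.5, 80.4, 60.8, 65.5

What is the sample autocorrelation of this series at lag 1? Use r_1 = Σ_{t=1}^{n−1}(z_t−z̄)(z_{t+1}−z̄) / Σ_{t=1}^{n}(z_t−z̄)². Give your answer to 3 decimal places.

Mean z̄ = (78.1 + 72.6 + 73.9 + 65.3 + 82.3 + 62.4 + 75.4 + 58.5 + 80.4 + 60.8 + 65.5)/11 = 70.4727
Numerator Σ_{t=1}^{10}(z_t−z̄)(z_{t+1}−z̄) = -416.4198
Denominator Σ(z_t−z̄)² = 690.7218
r_1 = -416.4198 / 690.7218 = -0.603

-0.603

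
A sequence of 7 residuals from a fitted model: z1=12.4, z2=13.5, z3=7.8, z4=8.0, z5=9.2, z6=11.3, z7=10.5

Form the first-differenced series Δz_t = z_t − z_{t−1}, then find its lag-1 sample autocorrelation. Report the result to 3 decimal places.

-0.180

First differences Δz: 1.1, -5.7, 0.2, 1.2, 2.1, -0.8
Mean of differences = -0.3167
Numerator Σ(Δz_t−Δz̄)(Δz_{t+1}−Δz̄) = -7.1269
Denominator Σ(Δz_t−Δz̄)² = 39.6283
r_1(Δz) = -7.1269 / 39.6283 = -0.180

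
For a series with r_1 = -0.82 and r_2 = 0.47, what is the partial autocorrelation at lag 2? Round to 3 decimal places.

-0.618

φ_{22} = (r_2 − r_1²) / (1 − r_1²)
r_1² = (-0.82)² = 0.6724
Numerator = 0.47 − 0.6724 = -0.2024; denominator = 1 − 0.6724 = 0.3276
φ_{22} = -0.2024 / 0.3276 = -0.618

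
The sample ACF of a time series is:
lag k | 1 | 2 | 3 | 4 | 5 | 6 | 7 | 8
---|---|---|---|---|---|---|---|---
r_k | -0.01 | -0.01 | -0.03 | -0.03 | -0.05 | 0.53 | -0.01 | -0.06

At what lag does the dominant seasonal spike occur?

6

The largest autocorrelation is r_6 = 0.53; the remaining lags stay at or below -0.01.
The dominant spike at lag 6 indicates a seasonal period of 6.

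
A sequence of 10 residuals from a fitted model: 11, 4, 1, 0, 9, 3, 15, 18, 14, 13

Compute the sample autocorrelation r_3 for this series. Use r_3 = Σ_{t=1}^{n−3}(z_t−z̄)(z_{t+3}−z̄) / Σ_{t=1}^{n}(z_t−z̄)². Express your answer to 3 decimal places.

Mean z̄ = (11 + 4 + 1 + 0 + 9 + 3 + 15 + 18 + 14 + 13)/10 = 8.8000
Σ(z_t−z̄)(z_{t+3}−z̄) = (-19.3600) + (-0.9600) + (45.2400) + (-54.5600) + (1.8400) + (-30.1600) + (26.0400) = -31.9200
Denominator Σ(z_t−z̄)² = 367.6000
r_3 = -31.9200 / 367.6000 = -0.087

-0.087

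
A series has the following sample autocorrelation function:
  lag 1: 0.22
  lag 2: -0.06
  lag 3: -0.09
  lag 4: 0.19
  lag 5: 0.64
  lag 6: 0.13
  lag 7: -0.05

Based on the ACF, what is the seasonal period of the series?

The largest autocorrelation is r_5 = 0.64; the remaining lags stay at or below 0.22.
The dominant spike at lag 5 indicates a seasonal period of 5.

5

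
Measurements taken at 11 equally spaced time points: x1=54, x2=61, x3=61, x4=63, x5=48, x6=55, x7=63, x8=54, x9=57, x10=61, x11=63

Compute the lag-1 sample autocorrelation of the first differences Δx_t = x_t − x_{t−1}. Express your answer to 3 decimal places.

-0.322

First differences Δx: 7, 0, 2, -15, 7, 8, -9, 3, 4, 2
Mean of differences = 0.9000
Numerator Σ(Δx_t−Δx̄)(Δx_{t+1}−Δx̄) = -158.8100
Denominator Σ(Δx_t−Δx̄)² = 492.9000
r_1(Δx) = -158.8100 / 492.9000 = -0.322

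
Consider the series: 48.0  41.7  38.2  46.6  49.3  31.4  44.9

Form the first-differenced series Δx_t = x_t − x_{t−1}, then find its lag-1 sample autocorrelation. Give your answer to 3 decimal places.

First differences Δx: -6.3, -3.5, 8.4, 2.7, -17.9, 13.5
Mean of differences = -0.5167
Numerator Σ(Δx_t−Δx̄)(Δx_{t+1}−Δx̄) = -280.2386
Denominator Σ(Δx_t−Δx̄)² = 630.8483
r_1(Δx) = -280.2386 / 630.8483 = -0.444

-0.444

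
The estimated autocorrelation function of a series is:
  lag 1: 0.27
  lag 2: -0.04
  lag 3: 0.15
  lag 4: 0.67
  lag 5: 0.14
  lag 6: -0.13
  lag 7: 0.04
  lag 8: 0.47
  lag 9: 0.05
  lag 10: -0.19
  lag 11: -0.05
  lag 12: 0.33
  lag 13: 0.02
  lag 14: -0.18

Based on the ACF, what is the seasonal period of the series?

4

The largest autocorrelation is r_4 = 0.67, with weaker echoes at lags 8 (0.47) and 12 (0.33); the remaining lags stay at or below 0.27.
The dominant spike at lag 4 indicates a seasonal period of 4.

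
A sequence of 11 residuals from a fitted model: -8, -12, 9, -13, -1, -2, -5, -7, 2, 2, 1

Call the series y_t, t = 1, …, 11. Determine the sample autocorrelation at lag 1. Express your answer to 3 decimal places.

-0.386

Mean ȳ = (-8 − 12 + 9 − 13 − 1 − 2 − 5 − 7 + 2 + 2 + 1)/11 = -3.0909
Numerator Σ_{t=1}^{10}(y_t−ȳ)(y_{t+1}−ȳ) = -170.0083
Denominator Σ(y_t−ȳ)² = 440.9091
r_1 = -170.0083 / 440.9091 = -0.386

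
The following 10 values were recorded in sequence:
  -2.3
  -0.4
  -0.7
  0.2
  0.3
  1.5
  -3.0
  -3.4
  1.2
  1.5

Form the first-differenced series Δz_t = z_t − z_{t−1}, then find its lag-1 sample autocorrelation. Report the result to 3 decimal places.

First differences Δz: 1.9, -0.3, 0.9, 0.1, 1.2, -4.5, -0.4, 4.6, 0.3
Mean of differences = 0.4222
Numerator Σ(Δz_t−Δz̄)(Δz_{t+1}−Δz̄) = -5.5438
Denominator Σ(Δz_t−Δz̄)² = 46.0156
r_1(Δz) = -5.5438 / 46.0156 = -0.120

-0.120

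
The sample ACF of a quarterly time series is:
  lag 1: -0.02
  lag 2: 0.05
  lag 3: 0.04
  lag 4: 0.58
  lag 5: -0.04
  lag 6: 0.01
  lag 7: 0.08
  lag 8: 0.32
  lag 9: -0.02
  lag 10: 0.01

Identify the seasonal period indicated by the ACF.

4

The largest autocorrelation is r_4 = 0.58, with a weaker echo at lag 8 (0.32); the remaining lags stay at or below 0.08.
The dominant spike at lag 4 indicates a seasonal period of 4.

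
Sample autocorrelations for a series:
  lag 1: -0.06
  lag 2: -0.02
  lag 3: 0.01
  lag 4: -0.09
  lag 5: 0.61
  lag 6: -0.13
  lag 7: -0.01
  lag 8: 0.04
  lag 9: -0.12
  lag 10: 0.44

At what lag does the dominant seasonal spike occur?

5

The largest autocorrelation is r_5 = 0.61, with a weaker echo at lag 10 (0.44); the remaining lags stay at or below 0.04.
The dominant spike at lag 5 indicates a seasonal period of 5.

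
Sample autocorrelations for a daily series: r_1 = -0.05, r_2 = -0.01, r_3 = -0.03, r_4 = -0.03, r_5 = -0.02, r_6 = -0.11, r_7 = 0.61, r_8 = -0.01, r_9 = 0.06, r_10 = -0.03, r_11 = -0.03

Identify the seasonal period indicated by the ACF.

7

The largest autocorrelation is r_7 = 0.61; the remaining lags stay at or below 0.06.
The dominant spike at lag 7 indicates a seasonal period of 7.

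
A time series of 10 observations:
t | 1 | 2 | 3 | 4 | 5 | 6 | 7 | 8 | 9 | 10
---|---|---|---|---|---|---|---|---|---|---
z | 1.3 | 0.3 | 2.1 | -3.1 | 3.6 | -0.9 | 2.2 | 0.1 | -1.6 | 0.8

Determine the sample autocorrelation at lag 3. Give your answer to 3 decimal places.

-0.273

Mean z̄ = (1.3 + 0.3 + 2.1 − 3.1 + 3.6 − 0.9 + 2.2 + 0.1 − 1.6 + 0.8)/10 = 0.4800
Σ(z_t−z̄)(z_{t+3}−z̄) = (-2.9356) + (-0.5616) + (-2.2356) + (-6.1576) + (-1.1856) + (2.8704) + (0.5504) = -9.6552
Denominator Σ(z_t−z̄)² = 35.3160
r_3 = -9.6552 / 35.3160 = -0.273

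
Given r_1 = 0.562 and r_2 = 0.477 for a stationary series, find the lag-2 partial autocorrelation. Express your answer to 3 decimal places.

0.236

φ_{22} = (r_2 − r_1²) / (1 − r_1²)
r_1² = (0.562)² = 0.315844
Numerator = 0.477 − 0.3158 = 0.1612; denominator = 1 − 0.3158 = 0.6842
φ_{22} = 0.1612 / 0.6842 = 0.236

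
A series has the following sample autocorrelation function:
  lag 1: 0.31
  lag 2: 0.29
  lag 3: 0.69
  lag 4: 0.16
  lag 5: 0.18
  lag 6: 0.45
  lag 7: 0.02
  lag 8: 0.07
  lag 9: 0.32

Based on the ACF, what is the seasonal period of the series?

The largest autocorrelation is r_3 = 0.69, with weaker echoes at lags 6 (0.45) and 9 (0.32); the remaining lags stay at or below 0.31. The elevated value at lag 1 (0.31), dropping to 0.29 at lag 2, reflects decaying short-term dependence rather than seasonality.
The dominant spike at lag 3 indicates a seasonal period of 3.

3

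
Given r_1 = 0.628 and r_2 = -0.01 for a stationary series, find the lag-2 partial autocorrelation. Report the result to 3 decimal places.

φ_{22} = (r_2 − r_1²) / (1 − r_1²)
r_1² = (0.628)² = 0.394384
Numerator = -0.01 − 0.3944 = -0.4044; denominator = 1 − 0.3944 = 0.6056
φ_{22} = -0.4044 / 0.6056 = -0.668

-0.668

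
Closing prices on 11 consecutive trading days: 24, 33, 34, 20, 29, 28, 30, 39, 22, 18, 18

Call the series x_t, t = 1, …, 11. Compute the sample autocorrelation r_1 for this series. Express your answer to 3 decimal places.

0.143

Mean x̄ = (24 + 33 + 34 + 20 + 29 + 28 + 30 + 39 + 22 + 18 + 18)/11 = 26.8182
Numerator Σ_{t=1}^{10}(x_t−x̄)(x_{t+1}−x̄) = 69.7851
Denominator Σ(x_t−x̄)² = 487.6364
r_1 = 69.7851 / 487.6364 = 0.143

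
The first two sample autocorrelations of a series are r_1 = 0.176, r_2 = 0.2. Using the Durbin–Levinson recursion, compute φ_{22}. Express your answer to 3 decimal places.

φ_{22} = (r_2 − r_1²) / (1 − r_1²)
r_1² = (0.176)² = 0.030976
Numerator = 0.2 − 0.0310 = 0.1690; denominator = 1 − 0.0310 = 0.9690
φ_{22} = 0.1690 / 0.9690 = 0.174

0.174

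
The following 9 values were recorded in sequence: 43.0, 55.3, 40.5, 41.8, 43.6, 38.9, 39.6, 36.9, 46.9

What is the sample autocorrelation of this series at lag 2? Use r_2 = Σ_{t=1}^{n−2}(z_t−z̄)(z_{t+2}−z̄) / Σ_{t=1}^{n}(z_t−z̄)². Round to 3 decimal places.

Mean z̄ = (43.0 + 55.3 + 40.5 + 41.8 + 43.6 + 38.9 + 39.6 + 36.9 + 46.9)/9 = 42.9444
Numerator Σ_{t=1}^{7}(z_t−z̄)(z_{t+2}−z̄) = -2.2251
Denominator Σ(z_t−z̄)² = 240.1022
r_2 = -2.2251 / 240.1022 = -0.009

-0.009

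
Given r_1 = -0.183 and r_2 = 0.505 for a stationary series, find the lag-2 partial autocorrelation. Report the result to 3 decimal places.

φ_{22} = (r_2 − r_1²) / (1 − r_1²)
r_1² = (-0.183)² = 0.033489
Numerator = 0.505 − 0.0335 = 0.4715; denominator = 1 − 0.0335 = 0.9665
φ_{22} = 0.4715 / 0.9665 = 0.488

0.488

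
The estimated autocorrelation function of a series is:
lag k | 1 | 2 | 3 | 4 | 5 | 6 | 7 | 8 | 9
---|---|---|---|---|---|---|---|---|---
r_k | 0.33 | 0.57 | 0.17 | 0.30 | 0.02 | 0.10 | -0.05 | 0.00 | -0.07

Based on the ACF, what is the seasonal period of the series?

2

The largest autocorrelation is r_2 = 0.57; the remaining lags stay at or below 0.33.
The dominant spike at lag 2 indicates a seasonal period of 2.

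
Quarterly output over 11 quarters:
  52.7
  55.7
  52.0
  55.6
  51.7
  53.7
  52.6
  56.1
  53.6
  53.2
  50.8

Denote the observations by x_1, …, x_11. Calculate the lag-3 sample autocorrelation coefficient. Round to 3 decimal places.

-0.630

Mean x̄ = (52.7 + 55.7 + 52.0 + 55.6 + 51.7 + 53.7 + 52.6 + 56.1 + 53.6 + 53.2 + 50.8)/11 = 53.4273
Numerator Σ_{t=1}^{8}(x_t−x̄)(x_{t+3}−x̄) = -19.0959
Denominator Σ(x_t−x̄)² = 30.3218
r_3 = -19.0959 / 30.3218 = -0.630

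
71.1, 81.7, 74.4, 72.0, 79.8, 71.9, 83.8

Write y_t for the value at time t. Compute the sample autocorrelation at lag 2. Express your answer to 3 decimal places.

Mean ȳ = (71.1 + 81.7 + 74.4 + 72.0 + 79.8 + 71.9 + 83.8)/7 = 76.3857
Deviations from mean: -5.2857, 5.3143, -1.9857, -4.3857, 3.4143, -4.4857, 7.4143
Numerator Σ_{t=1}^{5}(y_t−ȳ)(y_{t+2}−ȳ) = 25.3967
Denominator Σ(y_t−ȳ)² = 166.1086
r_2 = 25.3967 / 166.1086 = 0.153

0.153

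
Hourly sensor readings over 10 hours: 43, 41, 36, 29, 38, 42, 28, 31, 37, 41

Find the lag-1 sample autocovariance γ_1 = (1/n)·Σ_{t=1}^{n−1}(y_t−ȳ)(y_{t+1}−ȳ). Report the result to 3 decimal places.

2.824

Mean ȳ = (43 + 41 + 36 + 29 + 38 + 42 + 28 + 31 + 37 + 41)/10 = 36.6000
Σ_{t=1}^{9}(y_t−ȳ)(y_{t+1}−ȳ) = 28.2400
γ_1 = 28.2400 / 10 = 2.824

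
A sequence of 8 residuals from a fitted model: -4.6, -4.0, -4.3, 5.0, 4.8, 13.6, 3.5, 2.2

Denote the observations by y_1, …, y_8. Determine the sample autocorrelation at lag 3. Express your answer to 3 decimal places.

Mean ȳ = (-4.6 − 4.0 − 4.3 + 5.0 + 4.8 + 13.6 + 3.5 + 2.2)/8 = 2.0250
Deviations from mean: -6.6250, -6.0250, -6.3250, 2.9750, 2.7750, 11.5750, 1.4750, 0.1750
Numerator Σ_{t=1}^{5}(y_t−ȳ)(y_{t+3}−ȳ) = -104.7669
Denominator Σ(y_t−ȳ)² = 272.9350
r_3 = -104.7669 / 272.9350 = -0.384

-0.384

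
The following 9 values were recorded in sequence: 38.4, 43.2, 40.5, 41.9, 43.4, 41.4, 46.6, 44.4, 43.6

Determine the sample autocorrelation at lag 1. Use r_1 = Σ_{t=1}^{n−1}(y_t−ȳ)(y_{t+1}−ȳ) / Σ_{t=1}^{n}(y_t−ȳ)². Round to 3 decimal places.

Mean ȳ = (38.4 + 43.2 + 40.5 + 41.9 + 43.4 + 41.4 + 46.6 + 44.4 + 43.6)/9 = 42.6000
Numerator Σ_{t=1}^{8}(y_t−ȳ)(y_{t+1}−ȳ) = 0.3700
Denominator Σ(y_t−ȳ)² = 45.2200
r_1 = 0.3700 / 45.2200 = 0.008

0.008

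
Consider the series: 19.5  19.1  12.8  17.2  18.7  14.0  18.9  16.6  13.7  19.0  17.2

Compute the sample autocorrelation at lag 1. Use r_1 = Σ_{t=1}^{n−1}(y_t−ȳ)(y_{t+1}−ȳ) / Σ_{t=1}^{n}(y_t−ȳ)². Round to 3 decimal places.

-0.349

Mean ȳ = (19.5 + 19.1 + 12.8 + 17.2 + 18.7 + 14.0 + 18.9 + 16.6 + 13.7 + 19.0 + 17.2)/11 = 16.9727
Numerator Σ_{t=1}^{10}(y_t−ȳ)(y_{t+1}−ȳ) = -20.5926
Denominator Σ(y_t−ȳ)² = 58.9218
r_1 = -20.5926 / 58.9218 = -0.349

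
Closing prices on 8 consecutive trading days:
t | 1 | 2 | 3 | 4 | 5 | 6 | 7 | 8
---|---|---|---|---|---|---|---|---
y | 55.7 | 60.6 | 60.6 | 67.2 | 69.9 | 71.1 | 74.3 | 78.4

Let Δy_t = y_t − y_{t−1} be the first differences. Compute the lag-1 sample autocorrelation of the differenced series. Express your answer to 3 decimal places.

First differences Δy: 4.9, 0.0, 6.6, 2.7, 1.2, 3.2, 4.1
Mean of differences = 3.2429
Numerator Σ(Δy_t−Δȳ)(Δy_{t+1}−Δȳ) = -16.9233
Denominator Σ(Δy_t−Δȳ)² = 29.7371
r_1(Δy) = -16.9233 / 29.7371 = -0.569

-0.569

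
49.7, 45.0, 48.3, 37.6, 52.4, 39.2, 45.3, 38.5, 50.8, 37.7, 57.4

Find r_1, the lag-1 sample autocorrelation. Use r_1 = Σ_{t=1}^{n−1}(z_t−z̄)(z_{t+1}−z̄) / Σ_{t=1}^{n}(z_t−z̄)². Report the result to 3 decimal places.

Mean z̄ = (49.7 + 45.0 + 48.3 + 37.6 + 52.4 + 39.2 + 45.3 + 38.5 + 50.8 + 37.7 + 57.4)/11 = 45.6273
Numerator Σ_{t=1}^{10}(z_t−z̄)(z_{t+1}−z̄) = -290.3453
Denominator Σ(z_t−z̄)² = 454.8418
r_1 = -290.3453 / 454.8418 = -0.638

-0.638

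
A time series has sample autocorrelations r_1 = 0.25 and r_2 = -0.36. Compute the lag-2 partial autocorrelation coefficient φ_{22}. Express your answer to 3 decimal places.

φ_{22} = (r_2 − r_1²) / (1 − r_1²)
r_1² = (0.25)² = 0.0625
Numerator = -0.36 − 0.0625 = -0.4225; denominator = 1 − 0.0625 = 0.9375
φ_{22} = -0.4225 / 0.9375 = -0.451

-0.451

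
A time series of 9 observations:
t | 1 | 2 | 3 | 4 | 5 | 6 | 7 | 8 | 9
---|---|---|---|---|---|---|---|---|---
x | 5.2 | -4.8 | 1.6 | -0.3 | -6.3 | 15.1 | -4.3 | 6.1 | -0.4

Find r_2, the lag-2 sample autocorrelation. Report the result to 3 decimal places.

Mean x̄ = (5.2 − 4.8 + 1.6 − 0.3 − 6.3 + 15.1 − 4.3 + 6.1 − 0.4)/9 = 1.3222
Numerator Σ_{t=1}^{7}(x_t−x̄)(x_{t+2}−x̄) = 104.9046
Denominator Σ(x_t−x̄)² = 360.5556
r_2 = 104.9046 / 360.5556 = 0.291

0.291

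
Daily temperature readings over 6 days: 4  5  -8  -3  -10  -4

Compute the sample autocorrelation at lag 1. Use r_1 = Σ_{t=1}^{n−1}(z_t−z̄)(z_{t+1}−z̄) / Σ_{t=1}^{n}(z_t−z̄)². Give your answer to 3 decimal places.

Mean z̄ = (4 + 5 − 8 − 3 − 10 − 4)/6 = -2.6667
Numerator Σ_{t=1}^{5}(z_t−z̄)(z_{t+1}−z̄) = 24.2222
Denominator Σ(z_t−z̄)² = 187.3333
r_1 = 24.2222 / 187.3333 = 0.129

0.129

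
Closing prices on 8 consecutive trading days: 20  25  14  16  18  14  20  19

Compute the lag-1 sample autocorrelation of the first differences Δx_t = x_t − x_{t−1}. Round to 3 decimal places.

-0.540

First differences Δx: 5, -11, 2, 2, -4, 6, -1
Mean of differences = -0.1429
Numerator Σ(Δx_t−Δx̄)(Δx_{t+1}−Δx̄) = -111.7347
Denominator Σ(Δx_t−Δx̄)² = 206.8571
r_1(Δx) = -111.7347 / 206.8571 = -0.540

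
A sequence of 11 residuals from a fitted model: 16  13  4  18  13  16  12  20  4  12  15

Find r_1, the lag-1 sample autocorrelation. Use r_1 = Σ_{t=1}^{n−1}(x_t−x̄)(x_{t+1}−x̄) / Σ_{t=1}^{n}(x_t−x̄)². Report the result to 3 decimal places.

Mean x̄ = (16 + 13 + 4 + 18 + 13 + 16 + 12 + 20 + 4 + 12 + 15)/11 = 13.0000
Numerator Σ_{t=1}^{10}(x_t−x̄)(x_{t+1}−x̄) = -111.0000
Denominator Σ(x_t−x̄)² = 260.0000
r_1 = -111.0000 / 260.0000 = -0.427

-0.427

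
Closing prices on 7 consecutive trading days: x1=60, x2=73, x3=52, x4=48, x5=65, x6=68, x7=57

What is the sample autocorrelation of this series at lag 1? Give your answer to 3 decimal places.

Mean x̄ = (60 + 73 + 52 + 48 + 65 + 68 + 57)/7 = 60.4286
Deviations from mean: -0.4286, 12.5714, -8.4286, -12.4286, 4.5714, 7.5714, -3.4286
Σ(x_t−x̄)(x_{t+1}−x̄) = (-5.3878) + (-105.9592) + (104.7551) + (-56.8163) + (34.6122) + (-25.9592) = -54.7551
Denominator Σ(x_t−x̄)² = 473.7143
r_1 = -54.7551 / 473.7143 = -0.116

-0.116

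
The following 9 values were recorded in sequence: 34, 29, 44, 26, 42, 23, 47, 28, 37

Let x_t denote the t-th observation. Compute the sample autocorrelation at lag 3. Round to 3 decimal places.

-0.564

Mean x̄ = (34 + 29 + 44 + 26 + 42 + 23 + 47 + 28 + 37)/9 = 34.4444
Σ(x_t−x̄)(x_{t+3}−x̄) = (3.7531) + (-41.1358) + (-109.3580) + (-106.0247) + (-48.6914) + (-29.2469) = -330.7037
Denominator Σ(x_t−x̄)² = 586.2222
r_3 = -330.7037 / 586.2222 = -0.564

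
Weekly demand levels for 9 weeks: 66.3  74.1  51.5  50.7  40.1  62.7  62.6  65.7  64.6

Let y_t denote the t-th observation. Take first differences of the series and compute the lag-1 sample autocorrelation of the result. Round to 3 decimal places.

First differences Δy: 7.8, -22.6, -0.8, -10.6, 22.6, -0.1, 3.1, -1.1
Mean of differences = -0.2125
Numerator Σ(Δy_t−Δȳ)(Δy_{t+1}−Δȳ) = -397.0902
Denominator Σ(Δy_t−Δȳ)² = 1205.8288
r_1(Δy) = -397.0902 / 1205.8288 = -0.329

-0.329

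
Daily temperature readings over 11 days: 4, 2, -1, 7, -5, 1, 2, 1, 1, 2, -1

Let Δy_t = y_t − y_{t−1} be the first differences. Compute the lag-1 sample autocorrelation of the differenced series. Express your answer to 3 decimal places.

First differences Δy: -2, -3, 8, -12, 6, 1, -1, 0, 1, -3
Mean of differences = -0.5000
Numerator Σ(Δy_t−Δȳ)(Δy_{t+1}−Δȳ) = -184.2500
Denominator Σ(Δy_t−Δȳ)² = 266.5000
r_1(Δy) = -184.2500 / 266.5000 = -0.691

-0.691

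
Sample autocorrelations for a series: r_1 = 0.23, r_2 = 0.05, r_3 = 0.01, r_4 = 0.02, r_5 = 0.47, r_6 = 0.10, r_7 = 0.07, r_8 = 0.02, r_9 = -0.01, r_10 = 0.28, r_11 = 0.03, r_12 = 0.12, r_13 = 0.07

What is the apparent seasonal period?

The largest autocorrelation is r_5 = 0.47, with a weaker echo at lag 10 (0.28); the remaining lags stay at or below 0.23. The elevated value at lag 1 (0.23), dropping to 0.05 at lag 2, reflects decaying short-term dependence rather than seasonality.
The dominant spike at lag 5 indicates a seasonal period of 5.

5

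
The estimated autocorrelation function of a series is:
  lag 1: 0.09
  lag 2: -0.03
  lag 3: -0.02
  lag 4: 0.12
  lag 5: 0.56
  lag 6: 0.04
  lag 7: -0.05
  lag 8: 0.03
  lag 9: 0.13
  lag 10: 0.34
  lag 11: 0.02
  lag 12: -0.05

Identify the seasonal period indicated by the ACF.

5

The largest autocorrelation is r_5 = 0.56, with a weaker echo at lag 10 (0.34); the remaining lags stay at or below 0.13.
The dominant spike at lag 5 indicates a seasonal period of 5.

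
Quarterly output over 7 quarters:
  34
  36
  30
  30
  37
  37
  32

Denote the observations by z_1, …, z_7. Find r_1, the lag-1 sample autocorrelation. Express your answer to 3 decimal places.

Mean z̄ = (34 + 36 + 30 + 30 + 37 + 37 + 32)/7 = 33.7143
Deviations from mean: 0.2857, 2.2857, -3.7143, -3.7143, 3.2857, 3.2857, -1.7143
Σ(z_t−z̄)(z_{t+1}−z̄) = (0.6531) + (-8.4898) + (13.7959) + (-12.2041) + (10.7959) + (-5.6327) = -1.0816
Denominator Σ(z_t−z̄)² = 57.4286
r_1 = -1.0816 / 57.4286 = -0.019

-0.019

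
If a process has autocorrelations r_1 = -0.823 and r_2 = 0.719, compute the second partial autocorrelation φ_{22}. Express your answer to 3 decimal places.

0.129

φ_{22} = (r_2 − r_1²) / (1 − r_1²)
r_1² = (-0.823)² = 0.677329
Numerator = 0.719 − 0.6773 = 0.0417; denominator = 1 − 0.6773 = 0.3227
φ_{22} = 0.0417 / 0.3227 = 0.129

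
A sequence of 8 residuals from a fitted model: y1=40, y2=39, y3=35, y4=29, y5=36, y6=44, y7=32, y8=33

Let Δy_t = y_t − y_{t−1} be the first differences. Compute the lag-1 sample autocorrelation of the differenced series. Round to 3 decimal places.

First differences Δy: -1, -4, -6, 7, 8, -12, 1
Mean of differences = -1.0000
Numerator Σ(Δy_t−Δȳ)(Δy_{t+1}−Δȳ) = -74.0000
Denominator Σ(Δy_t−Δȳ)² = 304.0000
r_1(Δy) = -74.0000 / 304.0000 = -0.243

-0.243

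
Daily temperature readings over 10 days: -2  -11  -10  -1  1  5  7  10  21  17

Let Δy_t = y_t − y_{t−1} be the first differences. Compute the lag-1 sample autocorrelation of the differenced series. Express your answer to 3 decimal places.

First differences Δy: -9, 1, 9, 2, 4, 2, 3, 11, -4
Mean of differences = 2.1111
Numerator Σ(Δy_t−Δȳ)(Δy_{t+1}−Δȳ) = -43.0123
Denominator Σ(Δy_t−Δȳ)² = 292.8889
r_1(Δy) = -43.0123 / 292.8889 = -0.147

-0.147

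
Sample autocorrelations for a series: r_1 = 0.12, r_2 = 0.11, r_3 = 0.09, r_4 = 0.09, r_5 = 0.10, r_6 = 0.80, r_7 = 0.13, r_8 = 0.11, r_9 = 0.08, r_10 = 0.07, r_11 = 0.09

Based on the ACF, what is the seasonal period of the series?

The largest autocorrelation is r_6 = 0.80; the remaining lags stay at or below 0.13.
The dominant spike at lag 6 indicates a seasonal period of 6.

6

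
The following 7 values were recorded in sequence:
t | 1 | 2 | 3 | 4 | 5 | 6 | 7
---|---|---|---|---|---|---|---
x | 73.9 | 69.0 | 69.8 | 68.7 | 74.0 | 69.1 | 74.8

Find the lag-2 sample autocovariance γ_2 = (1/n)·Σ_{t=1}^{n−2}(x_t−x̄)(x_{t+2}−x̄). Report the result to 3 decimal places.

1.891

Mean x̄ = (73.9 + 69.0 + 69.8 + 68.7 + 74.0 + 69.1 + 74.8)/7 = 71.3286
Σ_{t=1}^{5}(x_t−x̄)(x_{t+2}−x̄) = 13.2384
γ_2 = 13.2384 / 7 = 1.891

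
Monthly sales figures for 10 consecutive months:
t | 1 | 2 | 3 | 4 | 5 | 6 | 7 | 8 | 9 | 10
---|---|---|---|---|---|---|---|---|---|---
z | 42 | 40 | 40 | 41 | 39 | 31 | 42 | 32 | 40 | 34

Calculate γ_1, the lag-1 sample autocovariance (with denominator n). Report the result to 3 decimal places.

Mean z̄ = (42 + 40 + 40 + 41 + 39 + 31 + 42 + 32 + 40 + 34)/10 = 38.1000
Σ_{t=1}^{9}(z_t−z̄)(z_{t+1}−z̄) = -58.1100
γ_1 = -58.1100 / 10 = -5.811

-5.811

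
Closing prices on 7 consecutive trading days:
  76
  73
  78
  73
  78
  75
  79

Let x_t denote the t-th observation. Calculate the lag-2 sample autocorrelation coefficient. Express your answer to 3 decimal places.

0.611

Mean x̄ = (76 + 73 + 78 + 73 + 78 + 75 + 79)/7 = 76.0000
Deviations from mean: 0.0000, -3.0000, 2.0000, -3.0000, 2.0000, -1.0000, 3.0000
Numerator Σ_{t=1}^{5}(x_t−x̄)(x_{t+2}−x̄) = 22.0000
Denominator Σ(x_t−x̄)² = 36.0000
r_2 = 22.0000 / 36.0000 = 0.611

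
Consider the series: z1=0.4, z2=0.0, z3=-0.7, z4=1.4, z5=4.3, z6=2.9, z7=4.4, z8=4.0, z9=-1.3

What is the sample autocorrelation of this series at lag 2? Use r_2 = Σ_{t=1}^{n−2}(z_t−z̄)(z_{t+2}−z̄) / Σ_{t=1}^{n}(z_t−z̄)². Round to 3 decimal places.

-0.033

Mean z̄ = (0.4 + 0.0 − 0.7 + 1.4 + 4.3 + 2.9 + 4.4 + 4.0 − 1.3)/9 = 1.7111
Numerator Σ_{t=1}^{7}(z_t−z̄)(z_{t+2}−z̄) = -1.3325
Denominator Σ(z_t−z̄)² = 40.2089
r_2 = -1.3325 / 40.2089 = -0.033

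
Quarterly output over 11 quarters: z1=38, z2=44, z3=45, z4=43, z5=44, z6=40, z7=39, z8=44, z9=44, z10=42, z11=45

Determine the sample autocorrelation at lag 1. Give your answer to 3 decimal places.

Mean z̄ = (38 + 44 + 45 + 43 + 44 + 40 + 39 + 44 + 44 + 42 + 45)/11 = 42.5455
Numerator Σ_{t=1}^{10}(z_t−z̄)(z_{t+1}−z̄) = -1.1157
Denominator Σ(z_t−z̄)² = 60.7273
r_1 = -1.1157 / 60.7273 = -0.018

-0.018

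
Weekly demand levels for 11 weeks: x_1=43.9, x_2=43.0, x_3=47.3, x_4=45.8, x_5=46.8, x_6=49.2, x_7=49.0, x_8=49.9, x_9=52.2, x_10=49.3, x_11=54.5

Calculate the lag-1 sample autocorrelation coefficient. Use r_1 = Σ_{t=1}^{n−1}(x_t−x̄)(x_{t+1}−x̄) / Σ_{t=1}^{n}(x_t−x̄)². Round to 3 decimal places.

0.446

Mean x̄ = (43.9 + 43.0 + 47.3 + 45.8 + 46.8 + 49.2 + 49.0 + 49.9 + 52.2 + 49.3 + 54.5)/11 = 48.2636
Numerator Σ_{t=1}^{10}(x_t−x̄)(x_{t+1}−x̄) = 51.5287
Denominator Σ(x_t−x̄)² = 115.4455
r_1 = 51.5287 / 115.4455 = 0.446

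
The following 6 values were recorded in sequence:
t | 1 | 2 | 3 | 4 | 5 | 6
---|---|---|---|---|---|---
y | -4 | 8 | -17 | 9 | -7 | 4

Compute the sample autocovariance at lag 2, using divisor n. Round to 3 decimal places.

47.157

Mean ȳ = (-4 + 8 − 17 + 9 − 7 + 4)/6 = -1.1667
Σ_{t=1}^{4}(y_t−ȳ)(y_{t+2}−ȳ) = 282.9444
γ_2 = 282.9444 / 6 = 47.157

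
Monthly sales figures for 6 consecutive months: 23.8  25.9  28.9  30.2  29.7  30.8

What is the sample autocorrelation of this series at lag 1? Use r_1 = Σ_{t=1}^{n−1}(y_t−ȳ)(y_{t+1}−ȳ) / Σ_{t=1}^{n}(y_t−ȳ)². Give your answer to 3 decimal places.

0.440

Mean ȳ = (23.8 + 25.9 + 28.9 + 30.2 + 29.7 + 30.8)/6 = 28.2167
Deviations from mean: -4.4167, -2.3167, 0.6833, 1.9833, 1.4833, 2.5833
Σ(y_t−ȳ)(y_{t+1}−ȳ) = (10.2319) + (-1.5831) + (1.3553) + (2.9419) + (3.8319) = 16.7781
Denominator Σ(y_t−ȳ)² = 38.1483
r_1 = 16.7781 / 38.1483 = 0.440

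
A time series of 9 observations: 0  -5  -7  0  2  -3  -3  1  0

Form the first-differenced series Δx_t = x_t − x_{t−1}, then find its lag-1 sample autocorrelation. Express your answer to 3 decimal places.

First differences Δx: -5, -2, 7, 2, -5, 0, 4, -1
Mean of differences = 0.0000
Numerator Σ(Δx_t−Δx̄)(Δx_{t+1}−Δx̄) = -4.0000
Denominator Σ(Δx_t−Δx̄)² = 124.0000
r_1(Δx) = -4.0000 / 124.0000 = -0.032

-0.032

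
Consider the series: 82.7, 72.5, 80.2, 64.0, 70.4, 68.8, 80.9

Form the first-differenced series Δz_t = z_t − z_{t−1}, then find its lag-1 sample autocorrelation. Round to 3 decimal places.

-0.549

First differences Δz: -10.2, 7.7, -16.2, 6.4, -1.6, 12.1
Mean of differences = -0.3000
Numerator Σ(Δz_t−Δz̄)(Δz_{t+1}−Δz̄) = -337.7600
Denominator Σ(Δz_t−Δz̄)² = 615.1600
r_1(Δz) = -337.7600 / 615.1600 = -0.549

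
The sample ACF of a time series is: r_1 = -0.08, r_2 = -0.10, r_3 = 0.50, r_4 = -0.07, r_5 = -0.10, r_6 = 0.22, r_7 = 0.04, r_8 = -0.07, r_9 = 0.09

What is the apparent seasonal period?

The largest autocorrelation is r_3 = 0.50, with a weaker echo at lag 6 (0.22); the remaining lags stay at or below 0.09.
The dominant spike at lag 3 indicates a seasonal period of 3.

3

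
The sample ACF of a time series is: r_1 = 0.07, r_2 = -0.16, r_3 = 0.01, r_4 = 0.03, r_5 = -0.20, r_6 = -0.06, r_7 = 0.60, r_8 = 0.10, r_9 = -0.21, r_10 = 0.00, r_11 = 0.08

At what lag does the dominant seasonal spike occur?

7

The largest autocorrelation is r_7 = 0.60; the remaining lags stay at or below 0.10.
The dominant spike at lag 7 indicates a seasonal period of 7.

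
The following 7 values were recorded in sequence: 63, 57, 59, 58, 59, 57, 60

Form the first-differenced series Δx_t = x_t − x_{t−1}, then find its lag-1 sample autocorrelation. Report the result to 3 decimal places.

First differences Δx: -6, 2, -1, 1, -2, 3
Mean of differences = -0.5000
Numerator Σ(Δx_t−Δx̄)(Δx_{t+1}−Δx̄) = -23.2500
Denominator Σ(Δx_t−Δx̄)² = 53.5000
r_1(Δx) = -23.2500 / 53.5000 = -0.435

-0.435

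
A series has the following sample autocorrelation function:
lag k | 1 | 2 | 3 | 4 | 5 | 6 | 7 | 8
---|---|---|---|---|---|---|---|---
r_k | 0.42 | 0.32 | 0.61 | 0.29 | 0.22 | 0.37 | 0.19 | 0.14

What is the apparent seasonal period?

The largest autocorrelation is r_3 = 0.61; the remaining lags stay at or below 0.42. The elevated value at lag 1 (0.42), dropping to 0.32 at lag 2, reflects decaying short-term dependence rather than seasonality.
The dominant spike at lag 3 indicates a seasonal period of 3.

3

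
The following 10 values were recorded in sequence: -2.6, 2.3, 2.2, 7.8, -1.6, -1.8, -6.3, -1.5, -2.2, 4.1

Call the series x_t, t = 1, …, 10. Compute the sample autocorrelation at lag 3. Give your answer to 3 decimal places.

Mean x̄ = (-2.6 + 2.3 + 2.2 + 7.8 − 1.6 − 1.8 − 6.3 − 1.5 − 2.2 + 4.1)/10 = 0.0400
Numerator Σ_{t=1}^{7}(x_t−x̄)(x_{t+3}−x̄) = -96.4588
Denominator Σ(x_t−x̄)² = 147.1040
r_3 = -96.4588 / 147.1040 = -0.656

-0.656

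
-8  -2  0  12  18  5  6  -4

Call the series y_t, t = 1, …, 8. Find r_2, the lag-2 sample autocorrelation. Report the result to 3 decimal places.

Mean ȳ = (-8 − 2 + 0 + 12 + 18 + 5 + 6 − 4)/8 = 3.3750
Deviations from mean: -11.3750, -5.3750, -3.3750, 8.6250, 14.6250, 1.6250, 2.6250, -7.3750
Σ(y_t−ȳ)(y_{t+2}−ȳ) = (38.3906) + (-46.3594) + (-49.3594) + (14.0156) + (38.3906) + (-11.9844) = -16.9063
Denominator Σ(y_t−ȳ)² = 521.8750
r_2 = -16.9063 / 521.8750 = -0.032

-0.032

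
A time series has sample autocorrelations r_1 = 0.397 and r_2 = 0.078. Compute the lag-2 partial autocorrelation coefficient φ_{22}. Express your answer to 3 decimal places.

-0.095

φ_{22} = (r_2 − r_1²) / (1 − r_1²)
r_1² = (0.397)² = 0.157609
Numerator = 0.078 − 0.1576 = -0.0796; denominator = 1 − 0.1576 = 0.8424
φ_{22} = -0.0796 / 0.8424 = -0.095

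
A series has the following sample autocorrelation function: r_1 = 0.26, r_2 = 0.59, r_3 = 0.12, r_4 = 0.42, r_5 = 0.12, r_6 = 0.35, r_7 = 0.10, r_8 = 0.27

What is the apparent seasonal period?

The largest autocorrelation is r_2 = 0.59, with weaker echoes at lags 4 (0.42), 6 (0.35) and 8 (0.27); the remaining lags stay at or below 0.26.
The dominant spike at lag 2 indicates a seasonal period of 2.

2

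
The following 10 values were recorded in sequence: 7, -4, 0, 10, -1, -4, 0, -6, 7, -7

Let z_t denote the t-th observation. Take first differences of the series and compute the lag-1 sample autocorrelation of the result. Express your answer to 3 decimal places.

First differences Δz: -11, 4, 10, -11, -3, 4, -6, 13, -14
Mean of differences = -1.5556
Numerator Σ(Δz_t−Δz̄)(Δz_{t+1}−Δz̄) = -362.3086
Denominator Σ(Δz_t−Δz̄)² = 762.2222
r_1(Δz) = -362.3086 / 762.2222 = -0.475

-0.475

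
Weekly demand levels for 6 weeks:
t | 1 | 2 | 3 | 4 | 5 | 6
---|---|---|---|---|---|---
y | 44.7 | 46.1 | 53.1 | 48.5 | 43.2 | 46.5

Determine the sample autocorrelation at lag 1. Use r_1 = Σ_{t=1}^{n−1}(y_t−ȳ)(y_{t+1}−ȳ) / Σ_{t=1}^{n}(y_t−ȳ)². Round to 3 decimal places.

Mean ȳ = (44.7 + 46.1 + 53.1 + 48.5 + 43.2 + 46.5)/6 = 47.0167
Deviations from mean: -2.3167, -0.9167, 6.0833, 1.4833, -3.8167, -0.5167
Σ(y_t−ȳ)(y_{t+1}−ȳ) = (2.1236) + (-5.5764) + (9.0236) + (-5.6614) + (1.9719) = 1.8814
Denominator Σ(y_t−ȳ)² = 60.2483
r_1 = 1.8814 / 60.2483 = 0.031

0.031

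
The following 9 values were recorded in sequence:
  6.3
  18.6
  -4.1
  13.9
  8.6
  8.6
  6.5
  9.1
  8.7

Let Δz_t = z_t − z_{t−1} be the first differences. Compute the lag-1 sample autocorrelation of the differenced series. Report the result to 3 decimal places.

First differences Δz: 12.3, -22.7, 18.0, -5.3, 0.0, -2.1, 2.6, -0.4
Mean of differences = 0.3000
Numerator Σ(Δz_t−Δz̄)(Δz_{t+1}−Δz̄) = -786.9500
Denominator Σ(Δz_t−Δz̄)² = 1029.2800
r_1(Δz) = -786.9500 / 1029.2800 = -0.765

-0.765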